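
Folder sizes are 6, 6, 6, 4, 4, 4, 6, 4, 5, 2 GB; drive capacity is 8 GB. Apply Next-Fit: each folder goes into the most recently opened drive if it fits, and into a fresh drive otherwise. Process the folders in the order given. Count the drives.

8 drives

Put 6 GB in drive 1; 2 GB remain.
Put 6 GB in drive 2; 2 GB remain.
Put 6 GB in drive 3; 2 GB remain.
Put 4 GB in drive 4; 4 GB remain.
Put 4 GB in drive 4; 0 GB remain.
Put 4 GB in drive 5; 4 GB remain.
Put 6 GB in drive 6; 2 GB remain.
Put 4 GB in drive 7; 4 GB remain.
Put 5 GB in drive 8; 3 GB remain.
Put 2 GB in drive 8; 1 GB remain.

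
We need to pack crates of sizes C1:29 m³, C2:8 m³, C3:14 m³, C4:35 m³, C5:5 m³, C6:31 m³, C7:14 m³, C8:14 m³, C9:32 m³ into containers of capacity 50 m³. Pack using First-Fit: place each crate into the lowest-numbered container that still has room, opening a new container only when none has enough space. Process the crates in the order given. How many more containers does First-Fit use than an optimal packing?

0

First-Fit: [29,8,5] [14,35] [31,14] [14,32] → 4 containers.
Total size 182 m³; any packing needs at least ⌈182/50⌉ = 4 containers.
So 4 is already optimal.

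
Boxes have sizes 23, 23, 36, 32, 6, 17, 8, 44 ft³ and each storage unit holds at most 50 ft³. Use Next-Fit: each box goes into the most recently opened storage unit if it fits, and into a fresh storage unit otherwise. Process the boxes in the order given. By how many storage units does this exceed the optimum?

Next-Fit: [23,23] [36] [32,6] [17,8] [44] → 5 storage units.
Total size 189 ft³; any packing needs at least ⌈189/50⌉ = 4 storage units.
An optimal packing achieves that bound: [44,6] [36,8] [32,17] [23,23] → 4 storage units.
Excess: 5 − 4 = 1.

1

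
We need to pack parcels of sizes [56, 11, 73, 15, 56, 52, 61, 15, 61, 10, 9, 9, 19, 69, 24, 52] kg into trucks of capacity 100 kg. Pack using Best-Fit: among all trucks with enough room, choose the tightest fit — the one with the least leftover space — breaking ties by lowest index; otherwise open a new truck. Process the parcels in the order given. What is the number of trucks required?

8

56 kg → truck 1 (remaining 44 kg)
11 kg → truck 1 (remaining 33 kg)
73 kg → truck 2 (remaining 27 kg)
15 kg → truck 2 (remaining 12 kg)
56 kg → truck 3 (remaining 44 kg)
52 kg → truck 4 (remaining 48 kg)
61 kg → truck 5 (remaining 39 kg)
15 kg → truck 1 (remaining 18 kg)
61 kg → truck 6 (remaining 39 kg)
10 kg → truck 2 (remaining 2 kg)
9 kg → truck 1 (remaining 9 kg)
9 kg → truck 1 (remaining 0 kg)
19 kg → truck 5 (remaining 20 kg)
69 kg → truck 7 (remaining 31 kg)
24 kg → truck 7 (remaining 7 kg)
52 kg → truck 8 (remaining 48 kg)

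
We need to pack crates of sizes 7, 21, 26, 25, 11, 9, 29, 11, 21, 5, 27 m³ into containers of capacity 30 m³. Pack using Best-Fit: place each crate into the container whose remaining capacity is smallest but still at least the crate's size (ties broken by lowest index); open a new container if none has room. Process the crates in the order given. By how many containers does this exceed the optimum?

Best-Fit: [7,21] [26] [25,5] [11,9] [29] [11] [21] [27] → 8 containers.
Total size 192 m³; any packing needs at least ⌈192/30⌉ = 7 containers.
An optimal packing achieves that bound: [29] [27] [26] [25,5] [21,9] [21,7] [11,11] → 7 containers.
Excess: 8 − 7 = 1.

1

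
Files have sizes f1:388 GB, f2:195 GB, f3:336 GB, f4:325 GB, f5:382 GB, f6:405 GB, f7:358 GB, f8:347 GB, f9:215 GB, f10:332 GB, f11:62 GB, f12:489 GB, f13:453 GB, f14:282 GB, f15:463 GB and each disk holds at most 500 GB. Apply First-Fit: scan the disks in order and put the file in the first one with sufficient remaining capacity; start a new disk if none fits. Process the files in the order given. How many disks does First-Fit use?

13

Put f1 (388 GB) in disk 1; 112 GB remain.
Put f2 (195 GB) in disk 2; 305 GB remain.
Put f3 (336 GB) in disk 3; 164 GB remain.
Put f4 (325 GB) in disk 4; 175 GB remain.
Put f5 (382 GB) in disk 5; 118 GB remain.
Put f6 (405 GB) in disk 6; 95 GB remain.
Put f7 (358 GB) in disk 7; 142 GB remain.
Put f8 (347 GB) in disk 8; 153 GB remain.
Put f9 (215 GB) in disk 2; 90 GB remain.
Put f10 (332 GB) in disk 9; 168 GB remain.
Put f11 (62 GB) in disk 1; 50 GB remain.
Put f12 (489 GB) in disk 10; 11 GB remain.
Put f13 (453 GB) in disk 11; 47 GB remain.
Put f14 (282 GB) in disk 12; 218 GB remain.
Put f15 (463 GB) in disk 13; 37 GB remain.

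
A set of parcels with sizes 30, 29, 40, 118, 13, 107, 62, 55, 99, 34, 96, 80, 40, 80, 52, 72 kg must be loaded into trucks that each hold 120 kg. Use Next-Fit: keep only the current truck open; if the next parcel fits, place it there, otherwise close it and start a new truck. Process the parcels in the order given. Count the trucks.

30 kg → truck 1 (remaining 90 kg)
29 kg → truck 1 (remaining 61 kg)
40 kg → truck 1 (remaining 21 kg)
118 kg → truck 2 (remaining 2 kg)
13 kg → truck 3 (remaining 107 kg)
107 kg → truck 3 (remaining 0 kg)
62 kg → truck 4 (remaining 58 kg)
55 kg → truck 4 (remaining 3 kg)
99 kg → truck 5 (remaining 21 kg)
34 kg → truck 6 (remaining 86 kg)
96 kg → truck 7 (remaining 24 kg)
80 kg → truck 8 (remaining 40 kg)
40 kg → truck 8 (remaining 0 kg)
80 kg → truck 9 (remaining 40 kg)
52 kg → truck 10 (remaining 68 kg)
72 kg → truck 11 (remaining 48 kg)
Final trucks: [30,29,40] [118] [13,107] [62,55] [99] [34] [96] [80,40] [80] [52] [72].

11 trucks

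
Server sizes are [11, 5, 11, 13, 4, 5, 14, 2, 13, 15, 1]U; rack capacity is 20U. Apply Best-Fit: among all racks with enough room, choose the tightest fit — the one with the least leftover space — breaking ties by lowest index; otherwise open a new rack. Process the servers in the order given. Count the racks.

rack 1: place 11U, 9U left
rack 1: place 5U, 4U left
rack 2: place 11U, 9U left
rack 3: place 13U, 7U left
rack 1: place 4U, 0U left
rack 3: place 5U, 2U left
rack 4: place 14U, 6U left
rack 3: place 2U, 0U left
rack 5: place 13U, 7U left
rack 6: place 15U, 5U left
rack 6: place 1U, 4U left

6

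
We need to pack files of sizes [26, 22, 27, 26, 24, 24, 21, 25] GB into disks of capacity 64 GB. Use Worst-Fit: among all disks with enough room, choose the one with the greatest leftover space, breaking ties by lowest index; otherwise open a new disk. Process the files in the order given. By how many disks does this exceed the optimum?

Worst-Fit: [26,22] [27,26] [24,24] [21,25] → 4 disks.
Total size 195 GB; any packing needs at least ⌈195/64⌉ = 4 disks.
So 4 is already optimal.

0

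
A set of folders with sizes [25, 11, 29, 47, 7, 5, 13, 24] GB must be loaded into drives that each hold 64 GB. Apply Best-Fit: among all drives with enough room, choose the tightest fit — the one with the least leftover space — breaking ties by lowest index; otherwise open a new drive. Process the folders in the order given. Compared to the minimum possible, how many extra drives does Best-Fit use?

0

Best-Fit: [25,11,13] [29,24] [47,7,5] → 3 drives.
Total size 161 GB; any packing needs at least ⌈161/64⌉ = 3 drives.
So 3 is already optimal.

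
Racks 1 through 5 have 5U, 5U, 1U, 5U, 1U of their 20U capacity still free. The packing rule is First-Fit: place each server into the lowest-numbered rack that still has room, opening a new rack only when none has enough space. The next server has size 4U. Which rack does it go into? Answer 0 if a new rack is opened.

Racks with room: rack 1 (5U), rack 2 (5U), rack 4 (5U).
The first with room is rack 1.

1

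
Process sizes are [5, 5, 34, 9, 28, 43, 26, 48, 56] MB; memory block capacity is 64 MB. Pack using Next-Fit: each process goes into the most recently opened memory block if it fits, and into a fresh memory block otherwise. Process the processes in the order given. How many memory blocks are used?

5 MB → memory block 1 (remaining 59 MB)
5 MB → memory block 1 (remaining 54 MB)
34 MB → memory block 1 (remaining 20 MB)
9 MB → memory block 1 (remaining 11 MB)
28 MB → memory block 2 (remaining 36 MB)
43 MB → memory block 3 (remaining 21 MB)
26 MB → memory block 4 (remaining 38 MB)
48 MB → memory block 5 (remaining 16 MB)
56 MB → memory block 6 (remaining 8 MB)
Final memory blocks: [5,5,34,9] [28] [43] [26] [48] [56].

6 memory blocks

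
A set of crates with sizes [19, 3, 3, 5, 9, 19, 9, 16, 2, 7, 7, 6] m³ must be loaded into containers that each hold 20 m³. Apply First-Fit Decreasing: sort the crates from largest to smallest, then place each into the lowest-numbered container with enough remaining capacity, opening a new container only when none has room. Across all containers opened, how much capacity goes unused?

15

Sorted descending: 19, 19, 16, 9, 9, 7, 7, 6, 5, 3, 3, 2.
19 m³ → container 1 (remaining 1 m³)
19 m³ → container 2 (remaining 1 m³)
16 m³ → container 3 (remaining 4 m³)
9 m³ → container 4 (remaining 11 m³)
9 m³ → container 4 (remaining 2 m³)
7 m³ → container 5 (remaining 13 m³)
7 m³ → container 5 (remaining 6 m³)
6 m³ → container 5 (remaining 0 m³)
5 m³ → container 6 (remaining 15 m³)
3 m³ → container 3 (remaining 1 m³)
3 m³ → container 6 (remaining 12 m³)
2 m³ → container 4 (remaining 0 m³)
6 containers × 20 m³ = 120 m³; used 105 m³; unused 15 m³.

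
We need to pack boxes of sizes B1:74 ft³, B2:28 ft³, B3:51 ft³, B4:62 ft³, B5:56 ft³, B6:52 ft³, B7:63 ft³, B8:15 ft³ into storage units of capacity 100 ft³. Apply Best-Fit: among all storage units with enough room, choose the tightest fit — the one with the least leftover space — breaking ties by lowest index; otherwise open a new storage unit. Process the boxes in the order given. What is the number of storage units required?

B1 (74 ft³) → storage unit 1 (remaining 26 ft³)
B2 (28 ft³) → storage unit 2 (remaining 72 ft³)
B3 (51 ft³) → storage unit 2 (remaining 21 ft³)
B4 (62 ft³) → storage unit 3 (remaining 38 ft³)
B5 (56 ft³) → storage unit 4 (remaining 44 ft³)
B6 (52 ft³) → storage unit 5 (remaining 48 ft³)
B7 (63 ft³) → storage unit 6 (remaining 37 ft³)
B8 (15 ft³) → storage unit 2 (remaining 6 ft³)
Final storage units: [74] [28,51,15] [62] [56] [52] [63].

6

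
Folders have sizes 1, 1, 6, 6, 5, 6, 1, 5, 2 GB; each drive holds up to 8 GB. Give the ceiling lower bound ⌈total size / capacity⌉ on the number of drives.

Total size = 1 + 1 + 6 + 6 + 5 + 6 + 1 + 5 + 2 = 33 GB.
⌈33 / 8⌉ = 5.

5 drives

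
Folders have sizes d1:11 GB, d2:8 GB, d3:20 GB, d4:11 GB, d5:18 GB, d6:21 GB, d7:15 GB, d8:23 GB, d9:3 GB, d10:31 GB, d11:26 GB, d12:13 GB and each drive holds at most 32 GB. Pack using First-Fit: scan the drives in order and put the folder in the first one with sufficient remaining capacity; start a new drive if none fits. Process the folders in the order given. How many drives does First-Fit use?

8 drives

Put d1 (11 GB) in drive 1; 21 GB remain.
Put d2 (8 GB) in drive 1; 13 GB remain.
Put d3 (20 GB) in drive 2; 12 GB remain.
Put d4 (11 GB) in drive 1; 2 GB remain.
Put d5 (18 GB) in drive 3; 14 GB remain.
Put d6 (21 GB) in drive 4; 11 GB remain.
Put d7 (15 GB) in drive 5; 17 GB remain.
Put d8 (23 GB) in drive 6; 9 GB remain.
Put d9 (3 GB) in drive 2; 9 GB remain.
Put d10 (31 GB) in drive 7; 1 GB remain.
Put d11 (26 GB) in drive 8; 6 GB remain.
Put d12 (13 GB) in drive 3; 1 GB remain.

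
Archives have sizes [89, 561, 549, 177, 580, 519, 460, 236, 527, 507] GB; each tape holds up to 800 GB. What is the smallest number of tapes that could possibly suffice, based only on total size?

6

Total size = 89 + 561 + 549 + 177 + 580 + 519 + 460 + 236 + 527 + 507 = 4205 GB.
⌈4205 / 800⌉ = 6.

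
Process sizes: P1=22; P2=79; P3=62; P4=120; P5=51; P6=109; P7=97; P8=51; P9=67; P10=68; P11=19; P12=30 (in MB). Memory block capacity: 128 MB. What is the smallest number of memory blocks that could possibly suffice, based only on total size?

Total size = 22 + 79 + 62 + 120 + 51 + 109 + 97 + 51 + 67 + 68 + 19 + 30 = 775 MB.
⌈775 / 128⌉ = 7.

7 memory blocks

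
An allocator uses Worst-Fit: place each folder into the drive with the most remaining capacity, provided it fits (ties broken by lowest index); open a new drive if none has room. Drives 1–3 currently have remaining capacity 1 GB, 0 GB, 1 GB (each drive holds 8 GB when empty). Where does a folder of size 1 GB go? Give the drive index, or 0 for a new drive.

Drives with room: drive 1 (1 GB), drive 3 (1 GB).
Most room is drive 1 with 1 GB free.

1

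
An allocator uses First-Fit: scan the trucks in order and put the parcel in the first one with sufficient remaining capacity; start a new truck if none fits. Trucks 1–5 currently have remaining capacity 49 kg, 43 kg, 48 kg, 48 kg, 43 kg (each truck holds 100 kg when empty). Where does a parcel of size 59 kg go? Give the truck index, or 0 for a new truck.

0

No truck has ≥ 59 kg free, so a new truck is opened.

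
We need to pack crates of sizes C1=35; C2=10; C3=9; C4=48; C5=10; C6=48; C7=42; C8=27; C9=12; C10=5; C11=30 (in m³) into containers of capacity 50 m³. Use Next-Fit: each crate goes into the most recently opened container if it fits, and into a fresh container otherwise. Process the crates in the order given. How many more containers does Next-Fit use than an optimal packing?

Next-Fit: [35,10] [9] [48] [10] [48] [42] [27,12,5] [30] → 8 containers.
Total size 276 m³; any packing needs at least ⌈276/50⌉ = 6 containers.
An optimal packing achieves that bound: [48] [48] [42,5] [35,12] [30,10,10] [27,9] → 6 containers.
Excess: 8 − 6 = 2.

2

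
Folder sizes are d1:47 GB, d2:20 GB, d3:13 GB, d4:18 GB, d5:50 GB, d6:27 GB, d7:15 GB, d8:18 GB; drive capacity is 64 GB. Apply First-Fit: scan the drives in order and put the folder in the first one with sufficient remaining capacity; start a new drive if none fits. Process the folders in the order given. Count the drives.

4

Put d1 (47 GB) in drive 1; 17 GB remain.
Put d2 (20 GB) in drive 2; 44 GB remain.
Put d3 (13 GB) in drive 1; 4 GB remain.
Put d4 (18 GB) in drive 2; 26 GB remain.
Put d5 (50 GB) in drive 3; 14 GB remain.
Put d6 (27 GB) in drive 4; 37 GB remain.
Put d7 (15 GB) in drive 2; 11 GB remain.
Put d8 (18 GB) in drive 4; 19 GB remain.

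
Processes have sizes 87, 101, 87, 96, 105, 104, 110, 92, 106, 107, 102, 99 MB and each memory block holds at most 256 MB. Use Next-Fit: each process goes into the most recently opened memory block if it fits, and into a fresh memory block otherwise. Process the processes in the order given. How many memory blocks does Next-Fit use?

87 MB → memory block 1 (remaining 169 MB)
101 MB → memory block 1 (remaining 68 MB)
87 MB → memory block 2 (remaining 169 MB)
96 MB → memory block 2 (remaining 73 MB)
105 MB → memory block 3 (remaining 151 MB)
104 MB → memory block 3 (remaining 47 MB)
110 MB → memory block 4 (remaining 146 MB)
92 MB → memory block 4 (remaining 54 MB)
106 MB → memory block 5 (remaining 150 MB)
107 MB → memory block 5 (remaining 43 MB)
102 MB → memory block 6 (remaining 154 MB)
99 MB → memory block 6 (remaining 55 MB)
Final memory blocks: [87,101] [87,96] [105,104] [110,92] [106,107] [102,99].

6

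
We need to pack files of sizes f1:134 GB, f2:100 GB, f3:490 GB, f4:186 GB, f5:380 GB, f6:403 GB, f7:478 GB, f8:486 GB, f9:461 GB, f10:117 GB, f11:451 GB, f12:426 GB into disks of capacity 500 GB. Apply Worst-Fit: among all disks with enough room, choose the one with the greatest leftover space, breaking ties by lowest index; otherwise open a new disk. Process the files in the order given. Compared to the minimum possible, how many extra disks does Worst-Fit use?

Worst-Fit: [134,100,186] [490] [380,117] [403] [478] [486] [461] [451] [426] → 9 disks.
Total size 4112 GB; any packing needs at least ⌈4112/500⌉ = 9 disks.
So 9 is already optimal.

0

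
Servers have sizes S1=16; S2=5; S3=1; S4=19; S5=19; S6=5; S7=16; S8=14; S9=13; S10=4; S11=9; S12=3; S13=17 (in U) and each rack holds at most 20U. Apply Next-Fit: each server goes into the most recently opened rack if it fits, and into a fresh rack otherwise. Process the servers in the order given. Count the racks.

rack 1: place S1 (16U), 4U left
rack 2: place S2 (5U), 15U left
rack 2: place S3 (1U), 14U left
rack 3: place S4 (19U), 1U left
rack 4: place S5 (19U), 1U left
rack 5: place S6 (5U), 15U left
rack 6: place S7 (16U), 4U left
rack 7: place S8 (14U), 6U left
rack 8: place S9 (13U), 7U left
rack 8: place S10 (4U), 3U left
rack 9: place S11 (9U), 11U left
rack 9: place S12 (3U), 8U left
rack 10: place S13 (17U), 3U left
Final racks: [16] [5,1] [19] [19] [5] [16] [14] [13,4] [9,3] [17].

10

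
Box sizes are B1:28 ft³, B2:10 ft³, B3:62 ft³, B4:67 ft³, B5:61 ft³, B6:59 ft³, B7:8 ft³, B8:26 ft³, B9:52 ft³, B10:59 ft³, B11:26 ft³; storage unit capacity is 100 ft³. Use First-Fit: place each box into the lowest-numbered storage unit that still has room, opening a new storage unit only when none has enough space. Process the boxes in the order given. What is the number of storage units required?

6 storage units

storage unit 1: place B1 (28 ft³), 72 ft³ left
storage unit 1: place B2 (10 ft³), 62 ft³ left
storage unit 1: place B3 (62 ft³), 0 ft³ left
storage unit 2: place B4 (67 ft³), 33 ft³ left
storage unit 3: place B5 (61 ft³), 39 ft³ left
storage unit 4: place B6 (59 ft³), 41 ft³ left
storage unit 2: place B7 (8 ft³), 25 ft³ left
storage unit 3: place B8 (26 ft³), 13 ft³ left
storage unit 5: place B9 (52 ft³), 48 ft³ left
storage unit 6: place B10 (59 ft³), 41 ft³ left
storage unit 4: place B11 (26 ft³), 15 ft³ left
Final storage units: [28,10,62] [67,8] [61,26] [59,26] [52] [59].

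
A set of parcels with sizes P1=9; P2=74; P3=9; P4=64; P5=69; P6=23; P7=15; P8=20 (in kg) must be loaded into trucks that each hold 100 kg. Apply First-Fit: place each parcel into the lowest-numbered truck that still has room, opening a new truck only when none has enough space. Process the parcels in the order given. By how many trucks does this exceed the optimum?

1

First-Fit: [9,74,9] [64,23] [69,15] [20] → 4 trucks.
Total size 283 kg; any packing needs at least ⌈283/100⌉ = 3 trucks.
An optimal packing achieves that bound: [74,23] [69,20,9] [64,15,9] → 3 trucks.
Excess: 4 − 3 = 1.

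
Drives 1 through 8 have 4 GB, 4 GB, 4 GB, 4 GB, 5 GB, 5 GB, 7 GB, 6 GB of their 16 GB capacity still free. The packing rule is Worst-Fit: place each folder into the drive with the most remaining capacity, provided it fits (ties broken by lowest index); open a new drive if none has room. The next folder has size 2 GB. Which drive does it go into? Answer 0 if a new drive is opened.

7

Drives with room: drive 1 (4 GB), drive 2 (4 GB), drive 3 (4 GB), drive 4 (4 GB), drive 5 (5 GB), drive 6 (5 GB), drive 7 (7 GB), drive 8 (6 GB).
Most room is drive 7 with 7 GB free.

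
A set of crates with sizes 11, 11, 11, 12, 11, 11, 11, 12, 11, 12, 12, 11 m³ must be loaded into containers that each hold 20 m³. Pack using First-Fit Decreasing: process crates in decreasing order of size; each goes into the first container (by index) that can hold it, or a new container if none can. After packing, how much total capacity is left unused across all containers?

104

Sorted descending: 12, 12, 12, 12, 11, 11, 11, 11, 11, 11, 11, 11.
container 1: place 12 m³, 8 m³ left
container 2: place 12 m³, 8 m³ left
container 3: place 12 m³, 8 m³ left
container 4: place 12 m³, 8 m³ left
container 5: place 11 m³, 9 m³ left
container 6: place 11 m³, 9 m³ left
container 7: place 11 m³, 9 m³ left
container 8: place 11 m³, 9 m³ left
container 9: place 11 m³, 9 m³ left
container 10: place 11 m³, 9 m³ left
container 11: place 11 m³, 9 m³ left
container 12: place 11 m³, 9 m³ left
12 containers × 20 m³ = 240 m³; used 136 m³; unused 104 m³.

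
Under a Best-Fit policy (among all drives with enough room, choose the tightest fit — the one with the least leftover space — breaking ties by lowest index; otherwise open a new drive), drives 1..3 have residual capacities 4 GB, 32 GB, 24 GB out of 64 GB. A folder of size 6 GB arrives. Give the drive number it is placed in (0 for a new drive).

Drives with room: drive 2 (32 GB), drive 3 (24 GB).
Tightest fit is drive 3 with 24 GB free.

3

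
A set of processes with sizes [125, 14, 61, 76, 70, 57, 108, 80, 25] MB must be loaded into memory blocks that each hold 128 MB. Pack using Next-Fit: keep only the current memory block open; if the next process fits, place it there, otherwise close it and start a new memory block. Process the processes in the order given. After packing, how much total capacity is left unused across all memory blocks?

152

Put 125 MB in memory block 1; 3 MB remain.
Put 14 MB in memory block 2; 114 MB remain.
Put 61 MB in memory block 2; 53 MB remain.
Put 76 MB in memory block 3; 52 MB remain.
Put 70 MB in memory block 4; 58 MB remain.
Put 57 MB in memory block 4; 1 MB remain.
Put 108 MB in memory block 5; 20 MB remain.
Put 80 MB in memory block 6; 48 MB remain.
Put 25 MB in memory block 6; 23 MB remain.
6 memory blocks × 128 MB = 768 MB; used 616 MB; unused 152 MB.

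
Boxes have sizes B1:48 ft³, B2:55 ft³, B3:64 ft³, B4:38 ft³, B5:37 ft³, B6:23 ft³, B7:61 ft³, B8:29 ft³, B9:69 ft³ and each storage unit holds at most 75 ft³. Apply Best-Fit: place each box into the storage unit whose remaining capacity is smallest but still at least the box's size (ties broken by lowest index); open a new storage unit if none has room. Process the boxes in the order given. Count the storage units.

storage unit 1: place B1 (48 ft³), 27 ft³ left
storage unit 2: place B2 (55 ft³), 20 ft³ left
storage unit 3: place B3 (64 ft³), 11 ft³ left
storage unit 4: place B4 (38 ft³), 37 ft³ left
storage unit 4: place B5 (37 ft³), 0 ft³ left
storage unit 1: place B6 (23 ft³), 4 ft³ left
storage unit 5: place B7 (61 ft³), 14 ft³ left
storage unit 6: place B8 (29 ft³), 46 ft³ left
storage unit 7: place B9 (69 ft³), 6 ft³ left
Final storage units: [48,23] [55] [64] [38,37] [61] [29] [69].

7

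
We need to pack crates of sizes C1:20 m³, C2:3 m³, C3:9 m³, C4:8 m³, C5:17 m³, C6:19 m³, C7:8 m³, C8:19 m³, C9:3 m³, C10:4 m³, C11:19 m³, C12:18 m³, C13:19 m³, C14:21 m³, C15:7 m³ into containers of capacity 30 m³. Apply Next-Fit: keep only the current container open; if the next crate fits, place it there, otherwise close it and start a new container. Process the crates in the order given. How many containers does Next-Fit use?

C1 (20 m³) → container 1 (remaining 10 m³)
C2 (3 m³) → container 1 (remaining 7 m³)
C3 (9 m³) → container 2 (remaining 21 m³)
C4 (8 m³) → container 2 (remaining 13 m³)
C5 (17 m³) → container 3 (remaining 13 m³)
C6 (19 m³) → container 4 (remaining 11 m³)
C7 (8 m³) → container 4 (remaining 3 m³)
C8 (19 m³) → container 5 (remaining 11 m³)
C9 (3 m³) → container 5 (remaining 8 m³)
C10 (4 m³) → container 5 (remaining 4 m³)
C11 (19 m³) → container 6 (remaining 11 m³)
C12 (18 m³) → container 7 (remaining 12 m³)
C13 (19 m³) → container 8 (remaining 11 m³)
C14 (21 m³) → container 9 (remaining 9 m³)
C15 (7 m³) → container 9 (remaining 2 m³)

9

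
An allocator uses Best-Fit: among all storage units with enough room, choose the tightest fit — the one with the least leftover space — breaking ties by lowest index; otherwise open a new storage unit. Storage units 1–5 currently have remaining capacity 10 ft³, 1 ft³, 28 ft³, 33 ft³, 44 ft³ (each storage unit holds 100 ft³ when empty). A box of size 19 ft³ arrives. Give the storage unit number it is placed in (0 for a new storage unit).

Storage units with room: storage unit 3 (28 ft³), storage unit 4 (33 ft³), storage unit 5 (44 ft³).
Tightest fit is storage unit 3 with 28 ft³ free.

3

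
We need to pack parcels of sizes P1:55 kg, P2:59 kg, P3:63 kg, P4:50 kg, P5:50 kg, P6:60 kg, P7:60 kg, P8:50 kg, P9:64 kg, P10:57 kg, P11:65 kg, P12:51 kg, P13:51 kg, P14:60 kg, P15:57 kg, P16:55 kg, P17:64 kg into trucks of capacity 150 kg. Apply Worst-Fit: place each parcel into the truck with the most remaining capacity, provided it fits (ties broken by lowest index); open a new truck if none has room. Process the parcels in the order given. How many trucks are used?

P1 (55 kg) → truck 1 (remaining 95 kg)
P2 (59 kg) → truck 1 (remaining 36 kg)
P3 (63 kg) → truck 2 (remaining 87 kg)
P4 (50 kg) → truck 2 (remaining 37 kg)
P5 (50 kg) → truck 3 (remaining 100 kg)
P6 (60 kg) → truck 3 (remaining 40 kg)
P7 (60 kg) → truck 4 (remaining 90 kg)
P8 (50 kg) → truck 4 (remaining 40 kg)
P9 (64 kg) → truck 5 (remaining 86 kg)
P10 (57 kg) → truck 5 (remaining 29 kg)
P11 (65 kg) → truck 6 (remaining 85 kg)
P12 (51 kg) → truck 6 (remaining 34 kg)
P13 (51 kg) → truck 7 (remaining 99 kg)
P14 (60 kg) → truck 7 (remaining 39 kg)
P15 (57 kg) → truck 8 (remaining 93 kg)
P16 (55 kg) → truck 8 (remaining 38 kg)
P17 (64 kg) → truck 9 (remaining 86 kg)
Final trucks: [55,59] [63,50] [50,60] [60,50] [64,57] [65,51] [51,60] [57,55] [64].

9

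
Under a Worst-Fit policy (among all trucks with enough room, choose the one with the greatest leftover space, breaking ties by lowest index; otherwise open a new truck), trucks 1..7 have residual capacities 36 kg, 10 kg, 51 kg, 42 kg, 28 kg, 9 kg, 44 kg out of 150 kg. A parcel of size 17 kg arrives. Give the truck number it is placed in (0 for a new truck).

3

Trucks with room: truck 1 (36 kg), truck 3 (51 kg), truck 4 (42 kg), truck 5 (28 kg), truck 7 (44 kg).
Most room is truck 3 with 51 kg free.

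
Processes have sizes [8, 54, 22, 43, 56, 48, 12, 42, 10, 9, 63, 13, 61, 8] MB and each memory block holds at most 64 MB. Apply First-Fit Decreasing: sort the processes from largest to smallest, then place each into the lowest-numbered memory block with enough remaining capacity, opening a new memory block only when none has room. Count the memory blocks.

8

Sorted descending: 63, 61, 56, 54, 48, 43, 42, 22, 13, 12, 10, 9, 8, 8.
Put 63 MB in memory block 1; 1 MB remain.
Put 61 MB in memory block 2; 3 MB remain.
Put 56 MB in memory block 3; 8 MB remain.
Put 54 MB in memory block 4; 10 MB remain.
Put 48 MB in memory block 5; 16 MB remain.
Put 43 MB in memory block 6; 21 MB remain.
Put 42 MB in memory block 7; 22 MB remain.
Put 22 MB in memory block 7; 0 MB remain.
Put 13 MB in memory block 5; 3 MB remain.
Put 12 MB in memory block 6; 9 MB remain.
Put 10 MB in memory block 4; 0 MB remain.
Put 9 MB in memory block 6; 0 MB remain.
Put 8 MB in memory block 3; 0 MB remain.
Put 8 MB in memory block 8; 56 MB remain.
Final memory blocks: [63] [61] [56,8] [54,10] [48,13] [43,12,9] [42,22] [8].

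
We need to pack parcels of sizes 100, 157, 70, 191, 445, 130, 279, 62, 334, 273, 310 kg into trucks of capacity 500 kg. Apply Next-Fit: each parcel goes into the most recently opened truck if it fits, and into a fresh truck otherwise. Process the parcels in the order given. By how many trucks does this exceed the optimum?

Next-Fit: [100,157,70] [191] [445] [130,279,62] [334] [273] [310] → 7 trucks.
Total size 2351 kg; any packing needs at least ⌈2351/500⌉ = 5 trucks.
An optimal packing achieves that bound: [445] [334,157] [310,100,70] [279,191] [273,130,62] → 5 trucks.
Excess: 7 − 5 = 2.

2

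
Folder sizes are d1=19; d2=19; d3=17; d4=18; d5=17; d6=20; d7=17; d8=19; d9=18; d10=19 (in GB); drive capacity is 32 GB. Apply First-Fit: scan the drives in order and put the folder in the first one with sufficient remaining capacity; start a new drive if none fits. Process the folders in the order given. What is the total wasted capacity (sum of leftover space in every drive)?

d1 (19 GB) → drive 1 (remaining 13 GB)
d2 (19 GB) → drive 2 (remaining 13 GB)
d3 (17 GB) → drive 3 (remaining 15 GB)
d4 (18 GB) → drive 4 (remaining 14 GB)
d5 (17 GB) → drive 5 (remaining 15 GB)
d6 (20 GB) → drive 6 (remaining 12 GB)
d7 (17 GB) → drive 7 (remaining 15 GB)
d8 (19 GB) → drive 8 (remaining 13 GB)
d9 (18 GB) → drive 9 (remaining 14 GB)
d10 (19 GB) → drive 10 (remaining 13 GB)
10 drives × 32 GB = 320 GB; used 183 GB; unused 137 GB.

137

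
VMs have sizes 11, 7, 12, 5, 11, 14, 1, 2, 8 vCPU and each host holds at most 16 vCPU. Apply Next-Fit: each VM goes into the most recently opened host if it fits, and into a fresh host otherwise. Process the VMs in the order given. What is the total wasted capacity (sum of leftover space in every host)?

25

Put 11 vCPU in host 1; 5 vCPU remain.
Put 7 vCPU in host 2; 9 vCPU remain.
Put 12 vCPU in host 3; 4 vCPU remain.
Put 5 vCPU in host 4; 11 vCPU remain.
Put 11 vCPU in host 4; 0 vCPU remain.
Put 14 vCPU in host 5; 2 vCPU remain.
Put 1 vCPU in host 5; 1 vCPU remain.
Put 2 vCPU in host 6; 14 vCPU remain.
Put 8 vCPU in host 6; 6 vCPU remain.
6 hosts × 16 vCPU = 96 vCPU; used 71 vCPU; unused 25 vCPU.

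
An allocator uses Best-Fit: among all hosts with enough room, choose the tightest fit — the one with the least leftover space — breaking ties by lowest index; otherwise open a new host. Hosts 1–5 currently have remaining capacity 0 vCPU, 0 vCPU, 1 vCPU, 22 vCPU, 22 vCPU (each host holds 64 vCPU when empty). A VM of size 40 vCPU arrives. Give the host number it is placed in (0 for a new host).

No host has ≥ 40 vCPU free, so a new host is opened.

0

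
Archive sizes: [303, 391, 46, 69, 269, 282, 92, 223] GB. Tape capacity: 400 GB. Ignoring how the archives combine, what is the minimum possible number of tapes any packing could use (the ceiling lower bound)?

Total size = 303 + 391 + 46 + 69 + 269 + 282 + 92 + 223 = 1675 GB.
⌈1675 / 400⌉ = 5.

5 tapes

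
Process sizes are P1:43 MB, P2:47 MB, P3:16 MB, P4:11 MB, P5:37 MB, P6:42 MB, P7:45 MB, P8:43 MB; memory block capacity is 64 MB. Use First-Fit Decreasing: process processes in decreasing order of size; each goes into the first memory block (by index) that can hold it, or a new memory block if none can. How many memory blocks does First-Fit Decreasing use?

Sorted descending: 47, 45, 43, 43, 42, 37, 16, 11.
memory block 1: place 47 MB, 17 MB left
memory block 2: place 45 MB, 19 MB left
memory block 3: place 43 MB, 21 MB left
memory block 4: place 43 MB, 21 MB left
memory block 5: place 42 MB, 22 MB left
memory block 6: place 37 MB, 27 MB left
memory block 1: place 16 MB, 1 MB left
memory block 2: place 11 MB, 8 MB left
Final memory blocks: [47,16] [45,11] [43] [43] [42] [37].

6 memory blocks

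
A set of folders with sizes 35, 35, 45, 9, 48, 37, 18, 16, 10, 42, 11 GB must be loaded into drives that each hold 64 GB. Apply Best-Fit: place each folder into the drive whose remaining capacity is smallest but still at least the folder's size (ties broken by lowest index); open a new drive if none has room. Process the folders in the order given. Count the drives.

drive 1: place 35 GB, 29 GB left
drive 2: place 35 GB, 29 GB left
drive 3: place 45 GB, 19 GB left
drive 3: place 9 GB, 10 GB left
drive 4: place 48 GB, 16 GB left
drive 5: place 37 GB, 27 GB left
drive 5: place 18 GB, 9 GB left
drive 4: place 16 GB, 0 GB left
drive 3: place 10 GB, 0 GB left
drive 6: place 42 GB, 22 GB left
drive 6: place 11 GB, 11 GB left
Final drives: [35] [35] [45,9,10] [48,16] [37,18] [42,11].

6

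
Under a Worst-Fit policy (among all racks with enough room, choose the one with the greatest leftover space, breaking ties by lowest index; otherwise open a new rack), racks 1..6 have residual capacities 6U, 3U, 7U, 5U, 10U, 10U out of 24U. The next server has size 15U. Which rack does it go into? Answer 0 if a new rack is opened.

0

No rack has ≥ 15U free, so a new rack is opened.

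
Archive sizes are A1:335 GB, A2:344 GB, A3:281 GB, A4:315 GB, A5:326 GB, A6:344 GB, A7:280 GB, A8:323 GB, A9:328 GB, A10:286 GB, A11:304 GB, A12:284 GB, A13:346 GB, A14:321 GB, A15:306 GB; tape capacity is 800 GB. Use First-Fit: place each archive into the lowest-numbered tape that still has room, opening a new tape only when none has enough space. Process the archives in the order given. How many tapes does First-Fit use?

A1 (335 GB) → tape 1 (remaining 465 GB)
A2 (344 GB) → tape 1 (remaining 121 GB)
A3 (281 GB) → tape 2 (remaining 519 GB)
A4 (315 GB) → tape 2 (remaining 204 GB)
A5 (326 GB) → tape 3 (remaining 474 GB)
A6 (344 GB) → tape 3 (remaining 130 GB)
A7 (280 GB) → tape 4 (remaining 520 GB)
A8 (323 GB) → tape 4 (remaining 197 GB)
A9 (328 GB) → tape 5 (remaining 472 GB)
A10 (286 GB) → tape 5 (remaining 186 GB)
A11 (304 GB) → tape 6 (remaining 496 GB)
A12 (284 GB) → tape 6 (remaining 212 GB)
A13 (346 GB) → tape 7 (remaining 454 GB)
A14 (321 GB) → tape 7 (remaining 133 GB)
A15 (306 GB) → tape 8 (remaining 494 GB)
Final tapes: [335,344] [281,315] [326,344] [280,323] [328,286] [304,284] [346,321] [306].

8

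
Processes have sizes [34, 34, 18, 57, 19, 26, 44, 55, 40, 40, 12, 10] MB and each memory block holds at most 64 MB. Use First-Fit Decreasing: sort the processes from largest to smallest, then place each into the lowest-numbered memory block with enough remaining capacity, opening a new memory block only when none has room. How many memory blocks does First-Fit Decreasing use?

7

Sorted descending: 57, 55, 44, 40, 40, 34, 34, 26, 19, 18, 12, 10.
Put 57 MB in memory block 1; 7 MB remain.
Put 55 MB in memory block 2; 9 MB remain.
Put 44 MB in memory block 3; 20 MB remain.
Put 40 MB in memory block 4; 24 MB remain.
Put 40 MB in memory block 5; 24 MB remain.
Put 34 MB in memory block 6; 30 MB remain.
Put 34 MB in memory block 7; 30 MB remain.
Put 26 MB in memory block 6; 4 MB remain.
Put 19 MB in memory block 3; 1 MB remain.
Put 18 MB in memory block 4; 6 MB remain.
Put 12 MB in memory block 5; 12 MB remain.
Put 10 MB in memory block 5; 2 MB remain.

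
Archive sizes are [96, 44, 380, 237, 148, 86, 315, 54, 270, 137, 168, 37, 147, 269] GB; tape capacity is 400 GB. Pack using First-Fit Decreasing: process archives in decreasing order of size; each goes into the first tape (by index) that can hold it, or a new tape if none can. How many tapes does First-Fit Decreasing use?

Sorted descending: 380, 315, 270, 269, 237, 168, 148, 147, 137, 96, 86, 54, 44, 37.
380 GB → tape 1 (remaining 20 GB)
315 GB → tape 2 (remaining 85 GB)
270 GB → tape 3 (remaining 130 GB)
269 GB → tape 4 (remaining 131 GB)
237 GB → tape 5 (remaining 163 GB)
168 GB → tape 6 (remaining 232 GB)
148 GB → tape 5 (remaining 15 GB)
147 GB → tape 6 (remaining 85 GB)
137 GB → tape 7 (remaining 263 GB)
96 GB → tape 3 (remaining 34 GB)
86 GB → tape 4 (remaining 45 GB)
54 GB → tape 2 (remaining 31 GB)
44 GB → tape 4 (remaining 1 GB)
37 GB → tape 6 (remaining 48 GB)
Final tapes: [380] [315,54] [270,96] [269,86,44] [237,148] [168,147,37] [137].

7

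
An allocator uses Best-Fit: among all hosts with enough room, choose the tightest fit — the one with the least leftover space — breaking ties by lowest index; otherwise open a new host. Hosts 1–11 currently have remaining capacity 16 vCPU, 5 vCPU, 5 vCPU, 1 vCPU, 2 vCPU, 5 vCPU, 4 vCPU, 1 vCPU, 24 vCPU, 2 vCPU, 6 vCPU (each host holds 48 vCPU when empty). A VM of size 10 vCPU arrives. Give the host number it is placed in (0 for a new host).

1

Hosts with room: host 1 (16 vCPU), host 9 (24 vCPU).
Tightest fit is host 1 with 16 vCPU free.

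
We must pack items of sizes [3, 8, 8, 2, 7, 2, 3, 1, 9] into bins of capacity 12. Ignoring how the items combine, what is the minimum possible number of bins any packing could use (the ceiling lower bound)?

4

Total size = 3 + 8 + 8 + 2 + 7 + 2 + 3 + 1 + 9 = 43.
⌈43 / 12⌉ = 4.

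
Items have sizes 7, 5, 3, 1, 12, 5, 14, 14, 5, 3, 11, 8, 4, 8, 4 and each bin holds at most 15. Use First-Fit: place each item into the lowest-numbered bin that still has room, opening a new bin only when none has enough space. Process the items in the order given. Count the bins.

Put 7 in bin 1; 8 remain.
Put 5 in bin 1; 3 remain.
Put 3 in bin 1; 0 remain.
Put 1 in bin 2; 14 remain.
Put 12 in bin 2; 2 remain.
Put 5 in bin 3; 10 remain.
Put 14 in bin 4; 1 remain.
Put 14 in bin 5; 1 remain.
Put 5 in bin 3; 5 remain.
Put 3 in bin 3; 2 remain.
Put 11 in bin 6; 4 remain.
Put 8 in bin 7; 7 remain.
Put 4 in bin 6; 0 remain.
Put 8 in bin 8; 7 remain.
Put 4 in bin 7; 3 remain.
Final bins: [7,5,3] [1,12] [5,5,3] [14] [14] [11,4] [8,4] [8].

8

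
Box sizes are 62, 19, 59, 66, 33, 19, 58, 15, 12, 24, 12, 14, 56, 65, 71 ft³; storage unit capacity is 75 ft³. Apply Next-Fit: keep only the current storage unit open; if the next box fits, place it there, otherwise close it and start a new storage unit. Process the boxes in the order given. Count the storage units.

10 storage units

62 ft³ → storage unit 1 (remaining 13 ft³)
19 ft³ → storage unit 2 (remaining 56 ft³)
59 ft³ → storage unit 3 (remaining 16 ft³)
66 ft³ → storage unit 4 (remaining 9 ft³)
33 ft³ → storage unit 5 (remaining 42 ft³)
19 ft³ → storage unit 5 (remaining 23 ft³)
58 ft³ → storage unit 6 (remaining 17 ft³)
15 ft³ → storage unit 6 (remaining 2 ft³)
12 ft³ → storage unit 7 (remaining 63 ft³)
24 ft³ → storage unit 7 (remaining 39 ft³)
12 ft³ → storage unit 7 (remaining 27 ft³)
14 ft³ → storage unit 7 (remaining 13 ft³)
56 ft³ → storage unit 8 (remaining 19 ft³)
65 ft³ → storage unit 9 (remaining 10 ft³)
71 ft³ → storage unit 10 (remaining 4 ft³)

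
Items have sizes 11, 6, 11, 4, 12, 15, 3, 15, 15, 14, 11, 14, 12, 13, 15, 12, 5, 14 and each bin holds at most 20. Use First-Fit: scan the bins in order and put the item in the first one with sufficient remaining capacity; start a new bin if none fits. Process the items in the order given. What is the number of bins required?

14

11 → bin 1 (remaining 9)
6 → bin 1 (remaining 3)
11 → bin 2 (remaining 9)
4 → bin 2 (remaining 5)
12 → bin 3 (remaining 8)
15 → bin 4 (remaining 5)
3 → bin 1 (remaining 0)
15 → bin 5 (remaining 5)
15 → bin 6 (remaining 5)
14 → bin 7 (remaining 6)
11 → bin 8 (remaining 9)
14 → bin 9 (remaining 6)
12 → bin 10 (remaining 8)
13 → bin 11 (remaining 7)
15 → bin 12 (remaining 5)
12 → bin 13 (remaining 8)
5 → bin 2 (remaining 0)
14 → bin 14 (remaining 6)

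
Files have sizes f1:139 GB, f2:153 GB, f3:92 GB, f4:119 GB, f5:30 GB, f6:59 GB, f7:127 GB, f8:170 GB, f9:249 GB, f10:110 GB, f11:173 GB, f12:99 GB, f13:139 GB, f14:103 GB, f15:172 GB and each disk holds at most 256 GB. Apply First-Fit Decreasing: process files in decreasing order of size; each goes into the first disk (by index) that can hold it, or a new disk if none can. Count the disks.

9 disks

Sorted descending: 249, 173, 172, 170, 153, 139, 139, 127, 119, 110, 103, 99, 92, 59, 30.
Put 249 GB in disk 1; 7 GB remain.
Put 173 GB in disk 2; 83 GB remain.
Put 172 GB in disk 3; 84 GB remain.
Put 170 GB in disk 4; 86 GB remain.
Put 153 GB in disk 5; 103 GB remain.
Put 139 GB in disk 6; 117 GB remain.
Put 139 GB in disk 7; 117 GB remain.
Put 127 GB in disk 8; 129 GB remain.
Put 119 GB in disk 8; 10 GB remain.
Put 110 GB in disk 6; 7 GB remain.
Put 103 GB in disk 5; 0 GB remain.
Put 99 GB in disk 7; 18 GB remain.
Put 92 GB in disk 9; 164 GB remain.
Put 59 GB in disk 2; 24 GB remain.
Put 30 GB in disk 3; 54 GB remain.
Final disks: [249] [173,59] [172,30] [170] [153,103] [139,110] [139,99] [127,119] [92].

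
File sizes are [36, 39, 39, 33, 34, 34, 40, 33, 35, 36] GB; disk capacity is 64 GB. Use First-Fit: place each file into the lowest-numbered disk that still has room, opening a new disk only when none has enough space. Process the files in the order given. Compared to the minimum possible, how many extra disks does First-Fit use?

0

First-Fit: [36] [39] [39] [33] [34] [34] [40] [33] [35] [36] → 10 disks.
10 files exceed 32 GB (half the capacity), and no two of those can share a disk, so at least 10 disks are needed.
So 10 is already optimal.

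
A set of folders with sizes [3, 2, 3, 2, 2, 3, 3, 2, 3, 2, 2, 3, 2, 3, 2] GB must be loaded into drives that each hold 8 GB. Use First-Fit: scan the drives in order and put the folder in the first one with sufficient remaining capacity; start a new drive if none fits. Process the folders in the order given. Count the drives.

drive 1: place 3 GB, 5 GB left
drive 1: place 2 GB, 3 GB left
drive 1: place 3 GB, 0 GB left
drive 2: place 2 GB, 6 GB left
drive 2: place 2 GB, 4 GB left
drive 2: place 3 GB, 1 GB left
drive 3: place 3 GB, 5 GB left
drive 3: place 2 GB, 3 GB left
drive 3: place 3 GB, 0 GB left
drive 4: place 2 GB, 6 GB left
drive 4: place 2 GB, 4 GB left
drive 4: place 3 GB, 1 GB left
drive 5: place 2 GB, 6 GB left
drive 5: place 3 GB, 3 GB left
drive 5: place 2 GB, 1 GB left
Final drives: [3,2,3] [2,2,3] [3,2,3] [2,2,3] [2,3,2].

5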